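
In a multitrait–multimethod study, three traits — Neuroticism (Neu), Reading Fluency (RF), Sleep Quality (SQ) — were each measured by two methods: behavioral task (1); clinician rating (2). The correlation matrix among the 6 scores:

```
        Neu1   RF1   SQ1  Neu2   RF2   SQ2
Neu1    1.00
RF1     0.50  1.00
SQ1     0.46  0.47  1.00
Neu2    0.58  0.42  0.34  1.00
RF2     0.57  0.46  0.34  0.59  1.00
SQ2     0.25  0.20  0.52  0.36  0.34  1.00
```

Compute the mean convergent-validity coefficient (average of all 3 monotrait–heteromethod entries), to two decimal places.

0.52

Convergent values: 0.58, 0.46, 0.52; mean = 1.56/3 = 0.52.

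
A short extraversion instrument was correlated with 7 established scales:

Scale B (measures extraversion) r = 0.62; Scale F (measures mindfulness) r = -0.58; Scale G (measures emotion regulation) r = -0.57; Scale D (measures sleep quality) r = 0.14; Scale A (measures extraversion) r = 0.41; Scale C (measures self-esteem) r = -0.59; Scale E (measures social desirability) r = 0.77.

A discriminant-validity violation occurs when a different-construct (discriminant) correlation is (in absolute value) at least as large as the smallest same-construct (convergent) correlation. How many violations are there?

Convergent (same construct = extraversion): Scale B, Scale A.
Smallest convergent = 0.41. Discriminant |r|: 0.58, 0.57, 0.14, 0.59, 0.77; count ≥ 0.41 → 4.

4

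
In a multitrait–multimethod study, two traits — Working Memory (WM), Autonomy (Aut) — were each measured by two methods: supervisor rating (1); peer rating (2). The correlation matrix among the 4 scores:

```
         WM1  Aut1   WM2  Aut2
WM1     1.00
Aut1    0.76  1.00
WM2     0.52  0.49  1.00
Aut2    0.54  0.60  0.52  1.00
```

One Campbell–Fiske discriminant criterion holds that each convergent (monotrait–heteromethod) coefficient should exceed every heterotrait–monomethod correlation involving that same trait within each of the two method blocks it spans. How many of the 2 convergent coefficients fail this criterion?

Each convergent coefficient versus the relevant comparison correlations:
WM (methods 1·2): 0.52 vs {0.76, 0.52} → fail.
Aut (methods 1·2): 0.60 vs {0.76, 0.52} → fail.
2 of 2 fail.

2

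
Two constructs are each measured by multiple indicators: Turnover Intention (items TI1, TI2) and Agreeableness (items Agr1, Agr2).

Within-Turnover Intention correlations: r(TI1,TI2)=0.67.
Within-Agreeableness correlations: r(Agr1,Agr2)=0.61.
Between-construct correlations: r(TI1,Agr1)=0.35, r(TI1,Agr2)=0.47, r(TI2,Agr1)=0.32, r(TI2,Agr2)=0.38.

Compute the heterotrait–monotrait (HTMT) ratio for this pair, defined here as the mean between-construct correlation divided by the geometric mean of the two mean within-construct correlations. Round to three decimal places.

Mean between = 1.52/4 = 0.3800.
Mean within-TI = 0.67/1 = 0.6700; mean within-Agr = 0.61/1 = 0.6100.
Geometric mean = √(0.6700 × 0.6100) = 0.6393.
HTMT = 0.3800 / 0.6393 = 0.594.

0.594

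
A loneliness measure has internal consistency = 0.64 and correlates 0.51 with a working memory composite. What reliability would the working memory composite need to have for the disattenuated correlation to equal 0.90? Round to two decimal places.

r_true = r_obs / √(r_xx · r_yy) ⇒ 0.90 = 0.51 / √(0.64 · r_yy).
√(0.64 · r_yy) = 0.51 / 0.90 = 0.5667; 0.64 · r_yy = 0.3211; r_yy = 0.3211 / 0.64 ≈ 0.50.

0.50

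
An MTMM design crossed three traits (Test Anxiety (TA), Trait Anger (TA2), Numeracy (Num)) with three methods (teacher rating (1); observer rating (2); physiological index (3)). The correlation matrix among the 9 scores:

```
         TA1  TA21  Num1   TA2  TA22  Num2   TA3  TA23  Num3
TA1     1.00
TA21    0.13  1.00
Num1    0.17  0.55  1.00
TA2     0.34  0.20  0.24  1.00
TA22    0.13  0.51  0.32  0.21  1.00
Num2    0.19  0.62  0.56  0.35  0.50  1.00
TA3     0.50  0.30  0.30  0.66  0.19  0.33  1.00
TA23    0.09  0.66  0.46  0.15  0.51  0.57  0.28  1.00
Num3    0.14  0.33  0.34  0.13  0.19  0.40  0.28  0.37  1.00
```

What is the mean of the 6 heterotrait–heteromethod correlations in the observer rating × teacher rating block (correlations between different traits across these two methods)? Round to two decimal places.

HTHM values (method 2 × method 1): 0.20, 0.24, 0.13, 0.32, 0.19, 0.62; mean = 1.70/6 = 0.28.

0.28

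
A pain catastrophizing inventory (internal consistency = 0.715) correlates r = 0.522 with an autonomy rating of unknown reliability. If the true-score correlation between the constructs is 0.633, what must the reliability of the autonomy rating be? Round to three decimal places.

0.951

r_true = r_obs / √(r_xx · r_yy) ⇒ 0.633 = 0.522 / √(0.715 · r_yy).
√(0.715 · r_yy) = 0.522 / 0.633 = 0.8246; 0.715 · r_yy = 0.6800; r_yy = 0.6800 / 0.715 ≈ 0.951.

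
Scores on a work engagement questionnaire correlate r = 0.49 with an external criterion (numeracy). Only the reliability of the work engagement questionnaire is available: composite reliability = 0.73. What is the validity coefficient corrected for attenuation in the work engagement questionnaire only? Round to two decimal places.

Single correction: r_c = r_obs / √r_xx = 0.49 / √0.73 = 0.49 / 0.8544 ≈ 0.57.

0.57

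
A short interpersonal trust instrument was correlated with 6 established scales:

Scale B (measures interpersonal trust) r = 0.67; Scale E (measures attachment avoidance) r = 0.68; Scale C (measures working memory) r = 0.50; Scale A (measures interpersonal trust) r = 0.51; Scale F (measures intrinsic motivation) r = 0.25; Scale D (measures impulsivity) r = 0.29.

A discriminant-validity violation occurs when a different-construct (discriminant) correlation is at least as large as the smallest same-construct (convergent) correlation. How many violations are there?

1

Convergent (same construct = interpersonal trust): Scale B, Scale A.
Smallest convergent = 0.51. Discriminant values: 0.68, 0.50, 0.25, 0.29; count ≥ 0.51 → 1.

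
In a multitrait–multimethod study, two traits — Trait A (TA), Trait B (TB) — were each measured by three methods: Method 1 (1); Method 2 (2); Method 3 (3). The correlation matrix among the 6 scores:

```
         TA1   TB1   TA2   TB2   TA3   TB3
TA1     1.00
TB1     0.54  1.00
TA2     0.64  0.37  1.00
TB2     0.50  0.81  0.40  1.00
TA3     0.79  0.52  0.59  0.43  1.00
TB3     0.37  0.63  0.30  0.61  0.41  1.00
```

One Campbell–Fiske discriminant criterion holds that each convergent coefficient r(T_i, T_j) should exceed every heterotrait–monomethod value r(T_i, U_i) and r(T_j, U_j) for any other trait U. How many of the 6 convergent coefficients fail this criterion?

0

Convergent coefficients and their comparison sets:
TA (methods 1·2): 0.64 vs {0.54, 0.40} → pass.
TA (methods 1·3): 0.79 vs {0.54, 0.41} → pass.
TA (methods 2·3): 0.59 vs {0.40, 0.41} → pass.
TB (methods 1·2): 0.81 vs {0.54, 0.40} → pass.
TB (methods 1·3): 0.63 vs {0.54, 0.41} → pass.
TB (methods 2·3): 0.61 vs {0.40, 0.41} → pass.
0 of 6 fail.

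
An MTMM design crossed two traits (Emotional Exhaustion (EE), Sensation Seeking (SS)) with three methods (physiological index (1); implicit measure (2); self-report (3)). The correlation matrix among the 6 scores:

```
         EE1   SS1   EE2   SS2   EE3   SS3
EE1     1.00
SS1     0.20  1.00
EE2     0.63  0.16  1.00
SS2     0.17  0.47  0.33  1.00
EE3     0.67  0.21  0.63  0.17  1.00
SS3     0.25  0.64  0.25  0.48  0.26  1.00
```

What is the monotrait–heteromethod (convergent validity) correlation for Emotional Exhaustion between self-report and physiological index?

0.67

Same trait (EE), different methods: r(EE3, EE1) = 0.67.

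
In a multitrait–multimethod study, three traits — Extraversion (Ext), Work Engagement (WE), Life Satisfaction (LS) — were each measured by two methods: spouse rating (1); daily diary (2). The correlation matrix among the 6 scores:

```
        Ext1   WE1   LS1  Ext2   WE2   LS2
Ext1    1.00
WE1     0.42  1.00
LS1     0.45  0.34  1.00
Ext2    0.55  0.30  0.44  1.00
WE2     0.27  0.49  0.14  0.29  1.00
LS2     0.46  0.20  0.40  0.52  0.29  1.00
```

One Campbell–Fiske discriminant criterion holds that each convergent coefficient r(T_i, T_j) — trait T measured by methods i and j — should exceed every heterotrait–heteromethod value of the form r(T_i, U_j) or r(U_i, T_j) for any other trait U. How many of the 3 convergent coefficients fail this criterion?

1

Each convergent coefficient versus the relevant comparison correlations:
Ext (methods 1·2): 0.55 vs {0.27, 0.30, 0.46, 0.44} → pass.
WE (methods 1·2): 0.49 vs {0.30, 0.27, 0.20, 0.14} → pass.
LS (methods 1·2): 0.40 vs {0.44, 0.46, 0.14, 0.20} → fail.
1 of 3 fail.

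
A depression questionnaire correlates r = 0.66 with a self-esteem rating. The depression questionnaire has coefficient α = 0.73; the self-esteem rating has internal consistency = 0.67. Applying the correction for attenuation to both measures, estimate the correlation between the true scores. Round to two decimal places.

0.94

r_true = r_obs / √(r_xx · r_yy) = 0.66 / √(0.73 × 0.67) = 0.66 / √0.4891 = 0.66 / 0.6994 ≈ 0.94.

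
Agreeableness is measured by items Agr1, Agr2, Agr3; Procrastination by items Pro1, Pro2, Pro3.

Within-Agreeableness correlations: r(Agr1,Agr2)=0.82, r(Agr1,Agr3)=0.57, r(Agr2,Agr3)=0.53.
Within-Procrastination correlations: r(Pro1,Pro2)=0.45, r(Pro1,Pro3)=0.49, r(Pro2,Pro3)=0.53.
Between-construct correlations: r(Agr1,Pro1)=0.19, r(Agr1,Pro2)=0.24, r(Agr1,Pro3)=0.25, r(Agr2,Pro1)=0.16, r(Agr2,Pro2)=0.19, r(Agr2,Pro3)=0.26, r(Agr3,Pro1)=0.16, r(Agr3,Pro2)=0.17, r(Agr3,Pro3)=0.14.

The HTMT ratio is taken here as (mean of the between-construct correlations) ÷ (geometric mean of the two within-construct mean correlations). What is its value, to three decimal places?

Mean heterotrait r = 1.76/9 = 0.1956.
Mean within-Agr = 1.92/3 = 0.6400; mean within-Pro = 1.47/3 = 0.4900.
Geometric mean = √(0.6400 × 0.4900) = 0.5600.
HTMT = 0.1956 / 0.5600 = 0.349.

0.349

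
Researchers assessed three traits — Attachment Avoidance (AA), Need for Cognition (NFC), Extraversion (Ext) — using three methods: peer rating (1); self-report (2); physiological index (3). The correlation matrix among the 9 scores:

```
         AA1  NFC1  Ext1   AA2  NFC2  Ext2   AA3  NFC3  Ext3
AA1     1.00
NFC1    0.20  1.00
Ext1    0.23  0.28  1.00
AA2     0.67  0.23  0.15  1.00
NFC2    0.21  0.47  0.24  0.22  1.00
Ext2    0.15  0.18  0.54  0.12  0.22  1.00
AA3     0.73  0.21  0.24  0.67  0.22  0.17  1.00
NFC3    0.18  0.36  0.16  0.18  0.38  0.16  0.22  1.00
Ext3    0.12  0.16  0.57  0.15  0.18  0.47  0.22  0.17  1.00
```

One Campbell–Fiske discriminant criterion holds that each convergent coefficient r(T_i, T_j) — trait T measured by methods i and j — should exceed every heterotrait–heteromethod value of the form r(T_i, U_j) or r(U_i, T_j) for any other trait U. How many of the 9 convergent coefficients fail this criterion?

0

Each convergent coefficient versus the relevant comparison correlations:
AA (methods 1·2): 0.67 vs {0.21, 0.23, 0.15, 0.15} → pass.
AA (methods 1·3): 0.73 vs {0.18, 0.21, 0.12, 0.24} → pass.
AA (methods 2·3): 0.67 vs {0.18, 0.22, 0.15, 0.17} → pass.
NFC (methods 1·2): 0.47 vs {0.23, 0.21, 0.18, 0.24} → pass.
NFC (methods 1·3): 0.36 vs {0.21, 0.18, 0.16, 0.16} → pass.
NFC (methods 2·3): 0.38 vs {0.22, 0.18, 0.18, 0.16} → pass.
Ext (methods 1·2): 0.54 vs {0.15, 0.15, 0.24, 0.18} → pass.
Ext (methods 1·3): 0.57 vs {0.24, 0.12, 0.16, 0.16} → pass.
Ext (methods 2·3): 0.47 vs {0.17, 0.15, 0.16, 0.18} → pass.
0 of 9 fail.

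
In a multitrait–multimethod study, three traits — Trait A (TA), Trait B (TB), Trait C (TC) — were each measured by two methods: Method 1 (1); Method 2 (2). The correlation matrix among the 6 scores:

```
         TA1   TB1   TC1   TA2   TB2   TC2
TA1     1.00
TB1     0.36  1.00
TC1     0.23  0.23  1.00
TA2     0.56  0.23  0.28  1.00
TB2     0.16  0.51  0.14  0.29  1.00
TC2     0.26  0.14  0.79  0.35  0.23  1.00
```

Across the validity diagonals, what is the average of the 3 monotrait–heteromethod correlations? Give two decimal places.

Convergent values: 0.56, 0.51, 0.79; mean = 1.86/3 = 0.62.

0.62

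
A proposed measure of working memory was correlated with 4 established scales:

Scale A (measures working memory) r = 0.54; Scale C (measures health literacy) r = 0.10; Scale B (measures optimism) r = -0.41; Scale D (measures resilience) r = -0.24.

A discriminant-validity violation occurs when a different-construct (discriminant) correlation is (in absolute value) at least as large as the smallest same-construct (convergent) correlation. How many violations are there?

Convergent (same construct = working memory): Scale A.
Smallest convergent = 0.54. Discriminant |r|: 0.10, 0.41, 0.24; count ≥ 0.54 → 0.

0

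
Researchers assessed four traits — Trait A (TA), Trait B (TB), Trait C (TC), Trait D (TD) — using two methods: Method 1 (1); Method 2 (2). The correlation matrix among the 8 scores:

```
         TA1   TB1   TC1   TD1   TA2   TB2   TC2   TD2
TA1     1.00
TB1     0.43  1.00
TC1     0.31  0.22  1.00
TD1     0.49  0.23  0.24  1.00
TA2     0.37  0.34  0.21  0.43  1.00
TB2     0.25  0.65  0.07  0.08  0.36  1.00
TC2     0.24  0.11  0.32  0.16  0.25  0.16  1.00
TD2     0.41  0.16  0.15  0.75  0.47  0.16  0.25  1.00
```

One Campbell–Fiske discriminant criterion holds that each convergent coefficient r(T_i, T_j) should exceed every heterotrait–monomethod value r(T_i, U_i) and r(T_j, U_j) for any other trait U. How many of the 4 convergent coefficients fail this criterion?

1

Checking each validity diagonal entry against its comparison values:
TA (methods 1·2): 0.37 vs {0.43, 0.36, 0.31, 0.25, 0.49, 0.47} → fail.
TB (methods 1·2): 0.65 vs {0.43, 0.36, 0.22, 0.16, 0.23, 0.16} → pass.
TC (methods 1·2): 0.32 vs {0.31, 0.25, 0.22, 0.16, 0.24, 0.25} → pass.
TD (methods 1·2): 0.75 vs {0.49, 0.47, 0.23, 0.16, 0.24, 0.25} → pass.
1 of 4 fail.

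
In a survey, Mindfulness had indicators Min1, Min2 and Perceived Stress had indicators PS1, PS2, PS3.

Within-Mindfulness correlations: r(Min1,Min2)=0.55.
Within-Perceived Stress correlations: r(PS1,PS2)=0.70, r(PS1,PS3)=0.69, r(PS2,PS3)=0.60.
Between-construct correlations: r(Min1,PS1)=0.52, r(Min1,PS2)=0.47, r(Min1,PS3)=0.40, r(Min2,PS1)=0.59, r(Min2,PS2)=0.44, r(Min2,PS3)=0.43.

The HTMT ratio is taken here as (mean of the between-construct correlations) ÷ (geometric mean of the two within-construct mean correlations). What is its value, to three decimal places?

0.786

Between-construct mean = 2.85/6 = 0.4750.
Mean within-Min = 0.55/1 = 0.5500; mean within-PS = 1.99/3 = 0.6633.
Geometric mean = √(0.5500 × 0.6633) = 0.6040.
HTMT = 0.4750 / 0.6040 = 0.786.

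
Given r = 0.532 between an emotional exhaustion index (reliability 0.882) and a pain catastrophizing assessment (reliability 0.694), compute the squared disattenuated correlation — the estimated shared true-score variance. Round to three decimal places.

Disattenuated r = 0.532 / √(0.882 × 0.694) = 0.532 / 0.7824 = 0.6800.
Shared true-score variance = 0.6800² = 0.4624 ≈ 0.462.

0.462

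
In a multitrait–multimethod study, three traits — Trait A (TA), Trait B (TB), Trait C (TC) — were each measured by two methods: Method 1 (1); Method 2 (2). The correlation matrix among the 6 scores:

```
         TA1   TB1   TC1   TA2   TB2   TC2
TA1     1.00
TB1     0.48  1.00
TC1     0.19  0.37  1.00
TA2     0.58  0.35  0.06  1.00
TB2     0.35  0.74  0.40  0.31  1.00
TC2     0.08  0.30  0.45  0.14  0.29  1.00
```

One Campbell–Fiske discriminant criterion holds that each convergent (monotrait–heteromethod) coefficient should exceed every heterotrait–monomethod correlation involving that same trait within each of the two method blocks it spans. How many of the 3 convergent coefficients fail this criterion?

0

Checking each validity diagonal entry against its comparison values:
TA (methods 1·2): 0.58 vs {0.48, 0.31, 0.19, 0.14} → pass.
TB (methods 1·2): 0.74 vs {0.48, 0.31, 0.37, 0.29} → pass.
TC (methods 1·2): 0.45 vs {0.19, 0.14, 0.37, 0.29} → pass.
0 of 3 fail.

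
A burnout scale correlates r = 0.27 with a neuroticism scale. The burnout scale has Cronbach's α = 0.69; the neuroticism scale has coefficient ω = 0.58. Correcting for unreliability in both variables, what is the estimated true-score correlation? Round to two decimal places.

r_true = r_obs / √(r_xx · r_yy) = 0.27 / √(0.69 × 0.58) = 0.27 / √0.4002 = 0.27 / 0.6326 ≈ 0.43.

0.43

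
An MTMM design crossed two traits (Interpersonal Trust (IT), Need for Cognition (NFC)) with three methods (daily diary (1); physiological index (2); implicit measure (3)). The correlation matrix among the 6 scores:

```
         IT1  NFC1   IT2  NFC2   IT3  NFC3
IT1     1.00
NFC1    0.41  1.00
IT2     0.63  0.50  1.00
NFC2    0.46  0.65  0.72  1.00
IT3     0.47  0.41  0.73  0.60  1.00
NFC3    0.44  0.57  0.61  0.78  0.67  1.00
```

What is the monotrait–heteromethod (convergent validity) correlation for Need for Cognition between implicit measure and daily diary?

0.57

Same trait (NFC), different methods: r(NFC3, NFC1) = 0.57.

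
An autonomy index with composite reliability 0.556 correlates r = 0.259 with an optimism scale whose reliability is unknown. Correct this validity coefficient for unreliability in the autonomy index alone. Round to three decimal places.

Single correction: r_c = r_obs / √r_xx = 0.259 / √0.556 = 0.259 / 0.7457 ≈ 0.347.

0.347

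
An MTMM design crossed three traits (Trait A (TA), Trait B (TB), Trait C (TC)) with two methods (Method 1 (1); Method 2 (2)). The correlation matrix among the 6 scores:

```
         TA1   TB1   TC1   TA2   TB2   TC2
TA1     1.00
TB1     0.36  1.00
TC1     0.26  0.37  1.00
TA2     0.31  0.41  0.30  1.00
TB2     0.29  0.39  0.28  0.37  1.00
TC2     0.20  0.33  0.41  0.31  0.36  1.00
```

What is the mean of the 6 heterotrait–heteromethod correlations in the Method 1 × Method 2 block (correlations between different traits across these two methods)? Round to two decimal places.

HTHM values (method 1 × method 2): 0.29, 0.20, 0.41, 0.33, 0.30, 0.28; mean = 1.81/6 = 0.30.

0.30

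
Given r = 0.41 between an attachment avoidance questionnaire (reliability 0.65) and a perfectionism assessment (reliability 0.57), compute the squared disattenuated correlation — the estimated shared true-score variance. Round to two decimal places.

0.45

Disattenuated r = 0.41 / √(0.65 × 0.57) = 0.41 / 0.6087 = 0.6736.
Shared true-score variance = 0.6736² = 0.4537 ≈ 0.45.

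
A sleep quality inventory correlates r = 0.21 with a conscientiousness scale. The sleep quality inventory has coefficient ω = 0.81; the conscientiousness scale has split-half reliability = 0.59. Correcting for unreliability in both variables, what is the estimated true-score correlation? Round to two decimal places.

r_true = r_obs / √(r_xx · r_yy) = 0.21 / √(0.81 × 0.59) = 0.21 / √0.4779 = 0.21 / 0.6913 ≈ 0.30.

0.30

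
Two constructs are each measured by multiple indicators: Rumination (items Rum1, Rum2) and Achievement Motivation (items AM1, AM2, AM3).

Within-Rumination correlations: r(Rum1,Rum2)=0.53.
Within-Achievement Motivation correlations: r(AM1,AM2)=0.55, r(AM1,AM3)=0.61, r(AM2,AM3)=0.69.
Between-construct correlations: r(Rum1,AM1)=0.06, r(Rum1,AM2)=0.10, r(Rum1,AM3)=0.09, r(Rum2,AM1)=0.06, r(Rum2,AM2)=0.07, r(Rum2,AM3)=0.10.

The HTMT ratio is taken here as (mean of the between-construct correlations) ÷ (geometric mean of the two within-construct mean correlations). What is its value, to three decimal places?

0.140

Between-construct mean = 0.48/6 = 0.0800.
Mean within-Rum = 0.53/1 = 0.5300; mean within-AM = 1.85/3 = 0.6167.
Geometric mean = √(0.5300 × 0.6167) = 0.5717.
HTMT = 0.0800 / 0.5717 = 0.140.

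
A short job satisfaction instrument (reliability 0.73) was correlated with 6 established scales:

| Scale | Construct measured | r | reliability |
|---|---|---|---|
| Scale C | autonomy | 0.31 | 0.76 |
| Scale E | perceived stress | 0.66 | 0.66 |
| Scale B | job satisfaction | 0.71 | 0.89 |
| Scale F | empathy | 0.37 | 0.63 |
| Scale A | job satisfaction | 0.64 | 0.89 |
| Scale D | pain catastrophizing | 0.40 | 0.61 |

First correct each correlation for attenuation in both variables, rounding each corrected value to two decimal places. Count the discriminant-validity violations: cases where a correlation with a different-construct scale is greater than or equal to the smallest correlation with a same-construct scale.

1

Disattenuated r (r / √(r_scale · r_new)):
  Scale C (disc): 0.31 / √(0.76·0.73) = 0.42
  Scale E (disc): 0.66 / √(0.66·0.73) = 0.95
  Scale B (conv): 0.71 / √(0.89·0.73) = 0.88
  Scale F (disc): 0.37 / √(0.63·0.73) = 0.55
  Scale A (conv): 0.64 / √(0.89·0.73) = 0.79
  Scale D (disc): 0.40 / √(0.61·0.73) = 0.60
Smallest convergent = 0.79. Discriminant values: 0.42, 0.95, 0.55, 0.60; count ≥ 0.79 → 1.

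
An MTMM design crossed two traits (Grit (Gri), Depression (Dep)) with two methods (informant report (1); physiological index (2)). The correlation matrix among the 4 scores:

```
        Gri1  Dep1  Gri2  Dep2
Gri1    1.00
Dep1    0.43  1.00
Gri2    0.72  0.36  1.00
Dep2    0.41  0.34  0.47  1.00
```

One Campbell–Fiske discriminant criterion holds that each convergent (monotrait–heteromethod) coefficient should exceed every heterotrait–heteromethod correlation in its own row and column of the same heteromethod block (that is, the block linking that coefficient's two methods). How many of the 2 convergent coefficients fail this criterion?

Each convergent coefficient versus the relevant comparison correlations:
Gri (methods 1·2): 0.72 vs {0.41, 0.36} → pass.
Dep (methods 1·2): 0.34 vs {0.36, 0.41} → fail.
1 of 2 fail.

1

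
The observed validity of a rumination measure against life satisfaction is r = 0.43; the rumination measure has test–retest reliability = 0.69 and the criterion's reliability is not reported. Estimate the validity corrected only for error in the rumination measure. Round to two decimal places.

0.52

Single correction: r_c = r_obs / √r_xx = 0.43 / √0.69 = 0.43 / 0.8307 ≈ 0.52.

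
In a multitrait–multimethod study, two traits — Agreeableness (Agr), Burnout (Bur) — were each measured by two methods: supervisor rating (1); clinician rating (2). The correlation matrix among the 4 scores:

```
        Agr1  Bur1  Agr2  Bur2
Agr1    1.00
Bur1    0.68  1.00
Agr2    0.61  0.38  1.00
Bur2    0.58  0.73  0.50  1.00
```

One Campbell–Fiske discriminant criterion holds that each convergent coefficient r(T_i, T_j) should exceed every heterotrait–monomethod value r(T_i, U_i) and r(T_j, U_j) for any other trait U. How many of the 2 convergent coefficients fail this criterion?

Checking each validity diagonal entry against its comparison values:
Agr (methods 1·2): 0.61 vs {0.68, 0.50} → fail.
Bur (methods 1·2): 0.73 vs {0.68, 0.50} → pass.
1 of 2 fail.

1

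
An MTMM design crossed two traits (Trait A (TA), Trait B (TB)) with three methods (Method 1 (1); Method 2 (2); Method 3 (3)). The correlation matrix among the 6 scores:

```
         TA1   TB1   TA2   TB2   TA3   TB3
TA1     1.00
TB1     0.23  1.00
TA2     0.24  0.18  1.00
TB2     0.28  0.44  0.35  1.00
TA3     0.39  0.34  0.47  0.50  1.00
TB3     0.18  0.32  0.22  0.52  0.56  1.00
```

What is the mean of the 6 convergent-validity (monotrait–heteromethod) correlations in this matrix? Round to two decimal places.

0.40

Convergent values: 0.24, 0.39, 0.47, 0.44, 0.32, 0.52; mean = 2.38/6 = 0.40.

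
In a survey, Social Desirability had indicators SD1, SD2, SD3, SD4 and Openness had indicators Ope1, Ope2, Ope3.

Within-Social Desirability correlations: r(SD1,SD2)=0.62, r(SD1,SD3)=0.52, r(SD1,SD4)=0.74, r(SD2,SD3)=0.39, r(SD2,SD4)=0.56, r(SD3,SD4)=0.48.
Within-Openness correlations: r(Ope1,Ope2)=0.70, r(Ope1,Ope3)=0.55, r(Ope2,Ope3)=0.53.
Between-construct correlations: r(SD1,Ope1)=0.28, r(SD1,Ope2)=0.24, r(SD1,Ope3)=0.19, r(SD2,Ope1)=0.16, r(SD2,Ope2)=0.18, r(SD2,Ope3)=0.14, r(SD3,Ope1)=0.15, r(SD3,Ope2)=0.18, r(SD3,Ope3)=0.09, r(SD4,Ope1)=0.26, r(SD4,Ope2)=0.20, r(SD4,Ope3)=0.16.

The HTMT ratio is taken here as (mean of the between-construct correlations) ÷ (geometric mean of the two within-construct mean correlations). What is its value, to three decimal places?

0.325

Between-construct mean = 2.23/12 = 0.1858.
Mean within-SD = 3.31/6 = 0.5517; mean within-Ope = 1.78/3 = 0.5933.
Geometric mean = √(0.5517 × 0.5933) = 0.5721.
HTMT = 0.1858 / 0.5721 = 0.325.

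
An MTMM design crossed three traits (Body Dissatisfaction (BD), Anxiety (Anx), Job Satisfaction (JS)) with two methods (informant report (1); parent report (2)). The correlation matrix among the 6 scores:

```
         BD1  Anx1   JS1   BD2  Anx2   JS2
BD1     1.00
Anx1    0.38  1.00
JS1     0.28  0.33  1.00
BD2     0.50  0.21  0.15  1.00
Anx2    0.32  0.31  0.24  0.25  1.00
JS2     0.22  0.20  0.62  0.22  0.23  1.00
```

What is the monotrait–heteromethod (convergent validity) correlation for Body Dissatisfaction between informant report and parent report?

Same trait (BD), different methods: r(BD1, BD2) = 0.50.

0.50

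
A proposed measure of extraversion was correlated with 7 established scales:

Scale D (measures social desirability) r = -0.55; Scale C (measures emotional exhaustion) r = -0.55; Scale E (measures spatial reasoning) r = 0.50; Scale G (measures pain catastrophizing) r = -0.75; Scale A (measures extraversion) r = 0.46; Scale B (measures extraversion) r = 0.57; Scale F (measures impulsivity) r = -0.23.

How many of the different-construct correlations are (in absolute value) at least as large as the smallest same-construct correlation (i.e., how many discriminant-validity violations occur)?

4

Convergent (same construct = extraversion): Scale A, Scale B.
Smallest convergent = 0.46. Discriminant |r|: 0.55, 0.55, 0.50, 0.75, 0.23; count ≥ 0.46 → 4.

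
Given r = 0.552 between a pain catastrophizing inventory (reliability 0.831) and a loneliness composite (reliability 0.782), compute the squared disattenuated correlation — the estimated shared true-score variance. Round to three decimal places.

0.469

Disattenuated r = 0.552 / √(0.831 × 0.782) = 0.552 / 0.8061 = 0.6848.
Shared true-score variance = 0.6848² = 0.4690 ≈ 0.469.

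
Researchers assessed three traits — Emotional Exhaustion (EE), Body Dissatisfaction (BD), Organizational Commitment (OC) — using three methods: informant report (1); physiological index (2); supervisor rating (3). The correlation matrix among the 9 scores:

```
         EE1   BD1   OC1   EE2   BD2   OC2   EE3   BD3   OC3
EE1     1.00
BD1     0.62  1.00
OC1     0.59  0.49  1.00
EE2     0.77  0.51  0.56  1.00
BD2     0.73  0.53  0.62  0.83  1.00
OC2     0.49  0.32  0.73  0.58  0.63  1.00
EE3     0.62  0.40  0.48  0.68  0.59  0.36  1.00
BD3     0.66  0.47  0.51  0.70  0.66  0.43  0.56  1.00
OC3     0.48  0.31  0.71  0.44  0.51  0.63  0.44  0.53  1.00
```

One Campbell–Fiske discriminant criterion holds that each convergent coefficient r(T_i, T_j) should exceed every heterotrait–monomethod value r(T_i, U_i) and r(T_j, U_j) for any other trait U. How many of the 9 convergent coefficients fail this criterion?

7

Convergent coefficients and their comparison sets:
EE (methods 1·2): 0.77 vs {0.62, 0.83, 0.59, 0.58} → fail.
EE (methods 1·3): 0.62 vs {0.62, 0.56, 0.59, 0.44} → fail.
EE (methods 2·3): 0.68 vs {0.83, 0.56, 0.58, 0.44} → fail.
BD (methods 1·2): 0.53 vs {0.62, 0.83, 0.49, 0.63} → fail.
BD (methods 1·3): 0.47 vs {0.62, 0.56, 0.49, 0.53} → fail.
BD (methods 2·3): 0.66 vs {0.83, 0.56, 0.63, 0.53} → fail.
OC (methods 1·2): 0.73 vs {0.59, 0.58, 0.49, 0.63} → pass.
OC (methods 1·3): 0.71 vs {0.59, 0.44, 0.49, 0.53} → pass.
OC (methods 2·3): 0.63 vs {0.58, 0.44, 0.63, 0.53} → fail.
7 of 9 fail.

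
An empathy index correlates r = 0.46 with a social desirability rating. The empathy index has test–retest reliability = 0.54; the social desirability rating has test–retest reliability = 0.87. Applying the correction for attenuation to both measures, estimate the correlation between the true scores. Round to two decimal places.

r_true = r_obs / √(r_xx · r_yy) = 0.46 / √(0.54 × 0.87) = 0.46 / √0.4698 = 0.46 / 0.6854 ≈ 0.67.

0.67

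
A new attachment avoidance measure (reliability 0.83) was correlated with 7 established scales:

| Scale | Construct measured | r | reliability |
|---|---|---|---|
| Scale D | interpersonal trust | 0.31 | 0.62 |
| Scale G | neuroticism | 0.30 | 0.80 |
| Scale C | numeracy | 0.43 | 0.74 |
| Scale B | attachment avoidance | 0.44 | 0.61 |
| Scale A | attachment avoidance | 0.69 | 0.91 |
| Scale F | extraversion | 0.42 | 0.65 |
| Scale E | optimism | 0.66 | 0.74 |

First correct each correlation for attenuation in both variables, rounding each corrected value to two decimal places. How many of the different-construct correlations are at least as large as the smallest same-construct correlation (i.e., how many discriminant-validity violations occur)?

Disattenuated r (r / √(r_scale · r_new)):
  Scale D (disc): 0.31 / √(0.62·0.83) = 0.43
  Scale G (disc): 0.30 / √(0.80·0.83) = 0.37
  Scale C (disc): 0.43 / √(0.74·0.83) = 0.55
  Scale B (conv): 0.44 / √(0.61·0.83) = 0.62
  Scale A (conv): 0.69 / √(0.91·0.83) = 0.79
  Scale F (disc): 0.42 / √(0.65·0.83) = 0.57
  Scale E (disc): 0.66 / √(0.74·0.83) = 0.84
Smallest convergent = 0.62. Discriminant values: 0.43, 0.37, 0.55, 0.57, 0.84; count ≥ 0.62 → 1.

1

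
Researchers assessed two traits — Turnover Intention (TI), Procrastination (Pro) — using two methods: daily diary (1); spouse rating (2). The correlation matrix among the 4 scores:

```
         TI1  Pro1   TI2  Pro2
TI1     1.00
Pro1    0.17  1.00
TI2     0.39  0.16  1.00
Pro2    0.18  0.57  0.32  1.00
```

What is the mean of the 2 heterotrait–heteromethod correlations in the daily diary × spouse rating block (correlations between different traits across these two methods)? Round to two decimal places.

0.17

HTHM values (method 1 × method 2): 0.18, 0.16; mean = 0.34/2 = 0.17.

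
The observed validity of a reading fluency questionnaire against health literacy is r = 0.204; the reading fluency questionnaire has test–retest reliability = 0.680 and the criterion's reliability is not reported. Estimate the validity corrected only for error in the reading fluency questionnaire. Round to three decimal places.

Single correction: r_c = r_obs / √r_xx = 0.204 / √0.680 = 0.204 / 0.8246 ≈ 0.247.

0.247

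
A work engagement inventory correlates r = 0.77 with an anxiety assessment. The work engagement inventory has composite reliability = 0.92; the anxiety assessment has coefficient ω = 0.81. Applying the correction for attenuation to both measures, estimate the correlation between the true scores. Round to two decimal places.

r_true = r_obs / √(r_xx · r_yy) = 0.77 / √(0.92 × 0.81) = 0.77 / √0.7452 = 0.77 / 0.8632 ≈ 0.89.

0.89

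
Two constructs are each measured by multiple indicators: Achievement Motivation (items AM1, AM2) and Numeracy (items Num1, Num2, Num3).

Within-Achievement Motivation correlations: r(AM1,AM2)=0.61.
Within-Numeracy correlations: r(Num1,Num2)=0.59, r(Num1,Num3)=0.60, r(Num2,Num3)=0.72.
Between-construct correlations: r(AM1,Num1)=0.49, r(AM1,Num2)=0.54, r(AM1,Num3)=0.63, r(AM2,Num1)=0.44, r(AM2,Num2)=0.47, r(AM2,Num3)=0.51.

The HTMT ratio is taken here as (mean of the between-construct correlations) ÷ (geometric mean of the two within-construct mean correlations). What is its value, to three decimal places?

Between-construct mean = 3.08/6 = 0.5133.
Mean within-AM = 0.61/1 = 0.6100; mean within-Num = 1.91/3 = 0.6367.
Geometric mean = √(0.6100 × 0.6367) = 0.6232.
HTMT = 0.5133 / 0.6232 = 0.824.

0.824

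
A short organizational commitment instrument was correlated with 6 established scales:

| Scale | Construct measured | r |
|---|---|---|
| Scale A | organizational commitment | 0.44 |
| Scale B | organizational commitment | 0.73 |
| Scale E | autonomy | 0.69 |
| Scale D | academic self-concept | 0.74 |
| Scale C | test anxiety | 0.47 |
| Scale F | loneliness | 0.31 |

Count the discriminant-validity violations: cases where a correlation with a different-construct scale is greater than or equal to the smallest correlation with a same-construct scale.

Convergent (same construct = organizational commitment): Scale A, Scale B.
Smallest convergent = 0.44. Discriminant values: 0.69, 0.74, 0.47, 0.31; count ≥ 0.44 → 3.

3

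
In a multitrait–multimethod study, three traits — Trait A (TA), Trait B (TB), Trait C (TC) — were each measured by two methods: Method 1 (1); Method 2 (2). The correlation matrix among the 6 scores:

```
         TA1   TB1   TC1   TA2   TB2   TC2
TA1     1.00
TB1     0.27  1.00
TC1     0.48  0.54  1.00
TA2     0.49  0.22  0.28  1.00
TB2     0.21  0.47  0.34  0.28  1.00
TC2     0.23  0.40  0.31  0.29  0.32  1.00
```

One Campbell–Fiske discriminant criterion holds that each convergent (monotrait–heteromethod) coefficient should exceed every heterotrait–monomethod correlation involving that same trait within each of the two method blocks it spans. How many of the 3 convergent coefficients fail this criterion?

2

Convergent coefficients and their comparison sets:
TA (methods 1·2): 0.49 vs {0.27, 0.28, 0.48, 0.29} → pass.
TB (methods 1·2): 0.47 vs {0.27, 0.28, 0.54, 0.32} → fail.
TC (methods 1·2): 0.31 vs {0.48, 0.29, 0.54, 0.32} → fail.
2 of 3 fail.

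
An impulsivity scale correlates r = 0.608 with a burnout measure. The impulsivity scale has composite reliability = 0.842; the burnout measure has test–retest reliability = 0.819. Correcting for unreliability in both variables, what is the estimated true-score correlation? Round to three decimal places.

r_true = r_obs / √(r_xx · r_yy) = 0.608 / √(0.842 × 0.819) = 0.608 / √0.689598 = 0.608 / 0.8304 ≈ 0.732.

0.732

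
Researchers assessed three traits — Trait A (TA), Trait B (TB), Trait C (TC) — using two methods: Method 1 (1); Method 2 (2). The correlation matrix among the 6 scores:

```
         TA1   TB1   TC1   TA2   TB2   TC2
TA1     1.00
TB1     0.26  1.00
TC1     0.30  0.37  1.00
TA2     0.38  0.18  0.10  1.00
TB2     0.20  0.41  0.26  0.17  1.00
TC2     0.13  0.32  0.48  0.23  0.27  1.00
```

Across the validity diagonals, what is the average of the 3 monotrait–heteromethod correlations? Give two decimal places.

Convergent values: 0.38, 0.41, 0.48; mean = 1.27/3 = 0.42.

0.42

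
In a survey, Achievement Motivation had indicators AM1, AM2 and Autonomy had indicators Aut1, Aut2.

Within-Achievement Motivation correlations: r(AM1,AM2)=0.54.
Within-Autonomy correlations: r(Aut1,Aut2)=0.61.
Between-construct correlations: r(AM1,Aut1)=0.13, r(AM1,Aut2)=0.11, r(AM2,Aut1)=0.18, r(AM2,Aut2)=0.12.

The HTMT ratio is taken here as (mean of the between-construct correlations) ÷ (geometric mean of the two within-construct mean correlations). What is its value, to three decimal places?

Between-construct mean = 0.54/4 = 0.1350.
Mean within-AM = 0.54/1 = 0.5400; mean within-Aut = 0.61/1 = 0.6100.
Geometric mean = √(0.5400 × 0.6100) = 0.5739.
HTMT = 0.1350 / 0.5739 = 0.235.

0.235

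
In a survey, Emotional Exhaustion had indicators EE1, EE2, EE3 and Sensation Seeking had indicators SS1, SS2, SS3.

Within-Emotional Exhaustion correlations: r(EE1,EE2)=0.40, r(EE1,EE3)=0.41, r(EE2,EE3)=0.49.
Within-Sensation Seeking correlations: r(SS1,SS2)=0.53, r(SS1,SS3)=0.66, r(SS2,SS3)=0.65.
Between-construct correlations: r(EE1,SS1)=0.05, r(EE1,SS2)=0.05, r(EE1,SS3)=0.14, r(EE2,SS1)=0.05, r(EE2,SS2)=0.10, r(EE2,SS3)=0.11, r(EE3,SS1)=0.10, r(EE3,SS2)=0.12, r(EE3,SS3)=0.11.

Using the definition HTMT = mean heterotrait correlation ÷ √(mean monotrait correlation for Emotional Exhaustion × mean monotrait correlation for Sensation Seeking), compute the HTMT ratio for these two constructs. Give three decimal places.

0.179

Mean between = 0.83/9 = 0.0922.
Mean within-EE = 1.30/3 = 0.4333; mean within-SS = 1.84/3 = 0.6133.
Geometric mean = √(0.4333 × 0.6133) = 0.5155.
HTMT = 0.0922 / 0.5155 = 0.179.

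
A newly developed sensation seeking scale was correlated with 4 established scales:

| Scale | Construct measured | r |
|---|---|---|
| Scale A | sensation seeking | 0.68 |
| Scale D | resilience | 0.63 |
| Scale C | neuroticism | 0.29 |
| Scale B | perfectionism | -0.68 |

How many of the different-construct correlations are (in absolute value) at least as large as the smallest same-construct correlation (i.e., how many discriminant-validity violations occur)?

1

Convergent (same construct = sensation seeking): Scale A.
Smallest convergent = 0.68. Discriminant |r|: 0.63, 0.29, 0.68; count ≥ 0.68 → 1.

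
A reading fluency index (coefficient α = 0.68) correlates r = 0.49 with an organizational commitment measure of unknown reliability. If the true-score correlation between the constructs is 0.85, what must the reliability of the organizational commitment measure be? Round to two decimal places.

r_true = r_obs / √(r_xx · r_yy) ⇒ 0.85 = 0.49 / √(0.68 · r_yy).
√(0.68 · r_yy) = 0.49 / 0.85 = 0.5765; 0.68 · r_yy = 0.3324; r_yy = 0.3324 / 0.68 ≈ 0.49.

0.49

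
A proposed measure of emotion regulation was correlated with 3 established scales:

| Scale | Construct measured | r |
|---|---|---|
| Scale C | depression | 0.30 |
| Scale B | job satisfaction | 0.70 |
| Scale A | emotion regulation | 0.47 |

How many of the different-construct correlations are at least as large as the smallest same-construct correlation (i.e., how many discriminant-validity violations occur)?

Convergent (same construct = emotion regulation): Scale A.
Smallest convergent = 0.47. Discriminant values: 0.30, 0.70; count ≥ 0.47 → 1.

1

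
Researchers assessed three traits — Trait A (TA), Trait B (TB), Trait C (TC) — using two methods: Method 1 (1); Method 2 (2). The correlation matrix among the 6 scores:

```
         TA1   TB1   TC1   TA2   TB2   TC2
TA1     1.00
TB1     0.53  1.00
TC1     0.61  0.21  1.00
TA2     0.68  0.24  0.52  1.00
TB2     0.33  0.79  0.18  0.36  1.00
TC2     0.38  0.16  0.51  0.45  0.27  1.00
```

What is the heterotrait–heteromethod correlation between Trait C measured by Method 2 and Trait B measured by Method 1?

Different traits and methods: r(TC2, TB1) = 0.16.

0.16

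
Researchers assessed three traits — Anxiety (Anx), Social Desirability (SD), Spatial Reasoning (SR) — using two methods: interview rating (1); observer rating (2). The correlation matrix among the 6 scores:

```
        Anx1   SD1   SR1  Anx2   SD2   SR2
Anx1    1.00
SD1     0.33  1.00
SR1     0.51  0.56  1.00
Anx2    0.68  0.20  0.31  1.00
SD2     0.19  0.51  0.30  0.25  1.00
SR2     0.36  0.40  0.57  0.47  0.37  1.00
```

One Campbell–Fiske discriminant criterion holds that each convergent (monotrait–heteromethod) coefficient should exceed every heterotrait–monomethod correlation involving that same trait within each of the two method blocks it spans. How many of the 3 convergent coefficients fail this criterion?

Each convergent coefficient versus the relevant comparison correlations:
Anx (methods 1·2): 0.68 vs {0.33, 0.25, 0.51, 0.47} → pass.
SD (methods 1·2): 0.51 vs {0.33, 0.25, 0.56, 0.37} → fail.
SR (methods 1·2): 0.57 vs {0.51, 0.47, 0.56, 0.37} → pass.
1 of 3 fail.

1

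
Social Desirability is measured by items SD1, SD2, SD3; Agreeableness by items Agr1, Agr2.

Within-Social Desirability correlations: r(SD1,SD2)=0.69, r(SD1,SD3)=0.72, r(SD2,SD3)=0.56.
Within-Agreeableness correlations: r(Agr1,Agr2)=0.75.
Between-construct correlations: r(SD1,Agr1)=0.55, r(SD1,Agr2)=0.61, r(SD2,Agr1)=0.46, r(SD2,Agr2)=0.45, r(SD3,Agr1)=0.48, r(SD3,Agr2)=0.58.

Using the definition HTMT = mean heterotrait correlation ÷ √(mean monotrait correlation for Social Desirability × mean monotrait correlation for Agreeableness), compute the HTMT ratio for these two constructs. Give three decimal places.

0.743

Mean between = 3.13/6 = 0.5217.
Mean within-SD = 1.97/3 = 0.6567; mean within-Agr = 0.75/1 = 0.7500.
Geometric mean = √(0.6567 × 0.7500) = 0.7018.
HTMT = 0.5217 / 0.7018 = 0.743.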